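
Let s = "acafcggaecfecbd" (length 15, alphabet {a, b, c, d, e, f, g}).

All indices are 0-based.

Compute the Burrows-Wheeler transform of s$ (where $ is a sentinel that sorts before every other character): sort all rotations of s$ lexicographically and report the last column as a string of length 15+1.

d$gccaeefbfaacgc

rank  rotation          last
    0  $acafcggaecfecbd  d
    1  acafcggaecfecbd$  $
    2  aecfecbd$acafcgg  g
    3  afcggaecfecbd$ac  c
    4  bd$acafcggaecfec  c
    5  cafcggaecfecbd$a  a
    6  cbd$acafcggaecfe  e
    7  cfecbd$acafcggae  e
    8  cggaecfecbd$acaf  f
    9  d$acafcggaecfecb  b
   10  ecbd$acafcggaecf  f
   11  ecfecbd$acafcgga  a
   12  fcggaecfecbd$aca  a
   13  fecbd$acafcggaec  c
   14  gaecfecbd$acafcg  g
   15  ggaecfecbd$acafc  c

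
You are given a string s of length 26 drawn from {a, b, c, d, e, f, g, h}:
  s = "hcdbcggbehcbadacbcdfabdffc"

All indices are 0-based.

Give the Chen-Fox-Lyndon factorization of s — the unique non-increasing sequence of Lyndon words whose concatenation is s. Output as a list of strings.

emit factor 1: 'h' (i=0, period=1)
emit factor 2: 'cd' (i=1, period=2)
emit factor 3: 'bcggbehc' (i=3, period=8)
emit factor 4: 'b' (i=11, period=1)
emit factor 5: 'ad' (i=12, period=2)
emit factor 6: 'acbcdf' (i=14, period=6)
emit factor 7: 'abdffc' (i=20, period=6)

["h", "cd", "bcggbehc", "b", "ad", "acbcdf", "abdffc"]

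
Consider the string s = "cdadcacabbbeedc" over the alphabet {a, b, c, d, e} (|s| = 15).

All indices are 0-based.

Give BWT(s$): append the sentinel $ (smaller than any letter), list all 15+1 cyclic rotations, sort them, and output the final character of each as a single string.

cccdabbdad$ceaeb

rank  rotation          last
    0  $cdadcacabbbeedc  c
    1  abbbeedc$cdadcac  c
    2  acabbbeedc$cdadc  c
    3  adcacabbbeedc$cd  d
    4  bbbeedc$cdadcaca  a
    5  bbeedc$cdadcacab  b
    6  beedc$cdadcacabb  b
    7  c$cdadcacabbbeed  d
    8  cabbbeedc$cdadca  a
    9  cacabbbeedc$cdad  d
   10  cdadcacabbbeedc$  $
   11  dadcacabbbeedc$c  c
   12  dc$cdadcacabbbee  e
   13  dcacabbbeedc$cda  a
   14  edc$cdadcacabbbe  e
   15  eedc$cdadcacabbb  b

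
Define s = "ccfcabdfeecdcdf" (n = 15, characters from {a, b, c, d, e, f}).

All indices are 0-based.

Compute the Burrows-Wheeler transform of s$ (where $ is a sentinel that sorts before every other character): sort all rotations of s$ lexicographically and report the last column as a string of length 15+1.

fcaf$edcccbefdcd

rank  rotation          last
    0  $ccfcabdfeecdcdf  f
    1  abdfeecdcdf$ccfc  c
    2  bdfeecdcdf$ccfca  a
    3  cabdfeecdcdf$ccf  f
    4  ccfcabdfeecdcdf$  $
    5  cdcdf$ccfcabdfee  e
    6  cdf$ccfcabdfeecd  d
    7  cfcabdfeecdcdf$c  c
    8  dcdf$ccfcabdfeec  c
    9  df$ccfcabdfeecdc  c
   10  dfeecdcdf$ccfcab  b
   11  ecdcdf$ccfcabdfe  e
   12  eecdcdf$ccfcabdf  f
   13  f$ccfcabdfeecdcd  d
   14  fcabdfeecdcdf$cc  c
   15  feecdcdf$ccfcabd  d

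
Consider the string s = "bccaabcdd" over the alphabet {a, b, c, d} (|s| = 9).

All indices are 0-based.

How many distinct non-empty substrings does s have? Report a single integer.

rank | idx | suffix
   0 |   3 | aabcdd
   1 |   4 | abcdd
   2 |   0 | bccaabcdd
   3 |   5 | bcdd
   4 |   2 | caabcdd
   5 |   1 | ccaabcdd
   6 |   6 | cdd
   7 |   8 | d
   8 |   7 | dd

SA = [3, 4, 0, 5, 2, 1, 6, 8, 7]
rank  pair      lcp
   1  s[3:],s[4:]  1  'a'
   2  s[4:],s[0:]  0  ''
   3  s[0:],s[5:]  2  'bc'
   4  s[5:],s[2:]  0  ''
   5  s[2:],s[1:]  1  'c'
   6  s[1:],s[6:]  1  'c'
   7  s[6:],s[8:]  0  ''
   8  s[8:],s[7:]  1  'd'

n(n+1)/2 = 9·10/2 = 45
Σ LCP = 0 + 1 + 0 + 2 + 0 + 1 + 1 + 0 + 1 = 6
distinct = 45 − 6 = 39

39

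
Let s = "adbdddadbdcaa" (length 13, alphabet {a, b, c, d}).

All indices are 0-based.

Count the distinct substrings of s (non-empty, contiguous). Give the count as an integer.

rank | idx | suffix
   0 |  12 | a
   1 |  11 | aa
   2 |   6 | adbdcaa
   3 |   0 | adbdddadbdcaa
   4 |   8 | bdcaa
   5 |   2 | bdddadbdcaa
   6 |  10 | caa
   7 |   5 | dadbdcaa
   8 |   7 | dbdcaa
   9 |   1 | dbdddadbdcaa
  10 |   9 | dcaa
  11 |   4 | ddadbdcaa
  12 |   3 | dddadbdcaa

SA = [12, 11, 6, 0, 8, 2, 10, 5, 7, 1, 9, 4, 3]
[i] adj suffixes → lcp
  [1] 12/11 → 1 ('a')
  [2] 11/6 → 1 ('a')
  [3] 6/0 → 4 ('adbd')
  [4] 0/8 → 0 ('')
  [5] 8/2 → 2 ('bd')
  [6] 2/10 → 0 ('')
  [7] 10/5 → 0 ('')
  [8] 5/7 → 1 ('d')
  [9] 7/1 → 3 ('dbd')
  [10] 1/9 → 1 ('d')
  [11] 9/4 → 1 ('d')
  [12] 4/3 → 2 ('dd')

n(n+1)/2 = 13·14/2 = 91
Σ LCP = 0 + 1 + 1 + 4 + 0 + 2 + 0 + 0 + 1 + 3 + 1 + 1 + 2 = 16
distinct = 91 − 16 = 75

75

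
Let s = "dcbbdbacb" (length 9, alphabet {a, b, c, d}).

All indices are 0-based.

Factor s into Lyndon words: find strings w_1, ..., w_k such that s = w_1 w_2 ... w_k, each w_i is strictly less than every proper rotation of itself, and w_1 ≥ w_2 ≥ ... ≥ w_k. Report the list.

emit factor 1: 'd' (i=0, period=1)
emit factor 2: 'c' (i=1, period=1)
emit factor 3: 'bbd' (i=2, period=3)
emit factor 4: 'b' (i=5, period=1)
emit factor 5: 'acb' (i=6, period=3)

["d", "c", "bbd", "b", "acb"]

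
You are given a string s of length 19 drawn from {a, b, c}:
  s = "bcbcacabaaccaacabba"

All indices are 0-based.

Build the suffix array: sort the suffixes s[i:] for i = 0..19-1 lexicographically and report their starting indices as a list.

rank | idx | suffix
   0 |  18 | a
   1 |  12 | aacabba
   2 |   8 | aaccaacabba
   3 |   6 | abaaccaacabba
   4 |  15 | abba
   5 |   4 | acabaaccaacabba
   6 |  13 | acabba
   7 |   9 | accaacabba
   8 |  17 | ba
   9 |   7 | baaccaacabba
  10 |  16 | bba
  11 |   2 | bcacabaaccaacabba
  12 |   0 | bcbcacabaaccaacabba
  13 |  11 | caacabba
  14 |   5 | cabaaccaacabba
  15 |  14 | cabba
  16 |   3 | cacabaaccaacabba
  17 |   1 | cbcacabaaccaacabba
  18 |  10 | ccaacabba

[18, 12, 8, 6, 15, 4, 13, 9, 17, 7, 16, 2, 0, 11, 5, 14, 3, 1, 10]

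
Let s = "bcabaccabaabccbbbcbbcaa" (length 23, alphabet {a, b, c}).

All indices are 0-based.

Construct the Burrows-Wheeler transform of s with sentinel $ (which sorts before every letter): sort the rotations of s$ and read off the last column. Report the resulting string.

aacbccabaaccbb$babcbcbab

rank  rotation                  last
    0  $bcabaccabaabccbbbcbbcaa  a
    1  a$bcabaccabaabccbbbcbbca  a
    2  aa$bcabaccabaabccbbbcbbc  c
    3  aabccbbbcbbcaa$bcabaccab  b
    4  abaabccbbbcbbcaa$bcabacc  c
    5  abaccabaabccbbbcbbcaa$bc  c
    6  abccbbbcbbcaa$bcabaccaba  a
    7  accabaabccbbbcbbcaa$bcab  b
    8  baabccbbbcbbcaa$bcabacca  a
    9  baccabaabccbbbcbbcaa$bca  a
   10  bbbcbbcaa$bcabaccabaabcc  c
   11  bbcaa$bcabaccabaabccbbbc  c
   12  bbcbbcaa$bcabaccabaabccb  b
   13  bcaa$bcabaccabaabccbbbcb  b
   14  bcabaccabaabccbbbcbbcaa$  $
   15  bcbbcaa$bcabaccabaabccbb  b
   16  bccbbbcbbcaa$bcabaccabaa  a
   17  caa$bcabaccabaabccbbbcbb  b
   18  cabaabccbbbcbbcaa$bcabac  c
   19  cabaccabaabccbbbcbbcaa$b  b
   20  cbbbcbbcaa$bcabaccabaabc  c
   21  cbbcaa$bcabaccabaabccbbb  b
   22  ccabaabccbbbcbbcaa$bcaba  a
   23  ccbbbcbbcaa$bcabaccabaab  b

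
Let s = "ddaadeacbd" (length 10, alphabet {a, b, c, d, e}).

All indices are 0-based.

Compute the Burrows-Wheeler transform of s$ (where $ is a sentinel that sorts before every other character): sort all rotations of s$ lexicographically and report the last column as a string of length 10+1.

rank  rotation     last
    0  $ddaadeacbd  d
    1  aadeacbd$dd  d
    2  acbd$ddaade  e
    3  adeacbd$dda  a
    4  bd$ddaadeac  c
    5  cbd$ddaadea  a
    6  d$ddaadeacb  b
    7  daadeacbd$d  d
    8  ddaadeacbd$  $
    9  deacbd$ddaa  a
   10  eacbd$ddaad  d

ddeacabd$ad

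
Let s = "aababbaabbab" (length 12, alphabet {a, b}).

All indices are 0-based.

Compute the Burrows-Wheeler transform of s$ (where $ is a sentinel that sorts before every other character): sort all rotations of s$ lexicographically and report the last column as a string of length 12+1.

rank  rotation       last
    0  $aababbaabbab  b
    1  aababbaabbab$  $
    2  aabbab$aababb  b
    3  ab$aababbaabb  b
    4  ababbaabbab$a  a
    5  abbaabbab$aab  b
    6  abbab$aababba  a
    7  b$aababbaabba  a
    8  baabbab$aabab  b
    9  bab$aababbaab  b
   10  babbaabbab$aa  a
   11  bbaabbab$aaba  a
   12  bbab$aababbaa  a

b$bbabaabbaaa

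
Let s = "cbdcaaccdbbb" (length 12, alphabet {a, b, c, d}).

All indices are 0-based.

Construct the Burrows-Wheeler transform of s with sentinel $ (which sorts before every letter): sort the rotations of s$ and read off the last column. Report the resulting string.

bcabbdcd$accb

rank  rotation       last
    0  $cbdcaaccdbbb  b
    1  aaccdbbb$cbdc  c
    2  accdbbb$cbdca  a
    3  b$cbdcaaccdbb  b
    4  bb$cbdcaaccdb  b
    5  bbb$cbdcaaccd  d
    6  bdcaaccdbbb$c  c
    7  caaccdbbb$cbd  d
    8  cbdcaaccdbbb$  $
    9  ccdbbb$cbdcaa  a
   10  cdbbb$cbdcaac  c
   11  dbbb$cbdcaacc  c
   12  dcaaccdbbb$cb  b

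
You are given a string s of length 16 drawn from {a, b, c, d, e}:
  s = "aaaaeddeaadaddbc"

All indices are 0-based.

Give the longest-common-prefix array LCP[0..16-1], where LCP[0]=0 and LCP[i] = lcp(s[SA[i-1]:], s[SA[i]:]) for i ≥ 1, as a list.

[0, 3, 2, 2, 1, 2, 1, 0, 0, 0, 1, 1, 2, 1, 0, 1]

sorted suffixes:
  #0 SA[0]=0  'aaaaeddeaadaddbc'
  #1 SA[1]=1  'aaaeddeaadaddbc'
  #2 SA[2]=8  'aadaddbc'
  #3 SA[3]=2  'aaeddeaadaddbc'
  #4 SA[4]=9  'adaddbc'
  #5 SA[5]=11  'addbc'
  #6 SA[6]=3  'aeddeaadaddbc'
  #7 SA[7]=14  'bc'
  #8 SA[8]=15  'c'
  #9 SA[9]=10  'daddbc'
  #10 SA[10]=13  'dbc'
  #11 SA[11]=12  'ddbc'
  #12 SA[12]=5  'ddeaadaddbc'
  #13 SA[13]=6  'deaadaddbc'
  #14 SA[14]=7  'eaadaddbc'
  #15 SA[15]=4  'eddeaadaddbc'

SA = [0, 1, 8, 2, 9, 11, 3, 14, 15, 10, 13, 12, 5, 6, 7, 4]
[i] adj suffixes → lcp
  [1] 0/1 → 3 ('aaa')
  [2] 1/8 → 2 ('aa')
  [3] 8/2 → 2 ('aa')
  [4] 2/9 → 1 ('a')
  [5] 9/11 → 2 ('ad')
  [6] 11/3 → 1 ('a')
  [7] 3/14 → 0 ('')
  [8] 14/15 → 0 ('')
  [9] 15/10 → 0 ('')
  [10] 10/13 → 1 ('d')
  [11] 13/12 → 1 ('d')
  [12] 12/5 → 2 ('dd')
  [13] 5/6 → 1 ('d')
  [14] 6/7 → 0 ('')
  [15] 7/4 → 1 ('e')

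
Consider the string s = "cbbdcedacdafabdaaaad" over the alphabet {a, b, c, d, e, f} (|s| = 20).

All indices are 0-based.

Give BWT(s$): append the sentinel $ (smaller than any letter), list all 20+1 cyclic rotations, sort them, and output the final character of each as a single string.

rank  rotation               last
    0  $cbbdcedacdafabdaaaad  d
    1  aaaad$cbbdcedacdafabd  d
    2  aaad$cbbdcedacdafabda  a
    3  aad$cbbdcedacdafabdaa  a
    4  abdaaaad$cbbdcedacdaf  f
    5  acdafabdaaaad$cbbdced  d
    6  ad$cbbdcedacdafabdaaa  a
    7  afabdaaaad$cbbdcedacd  d
    8  bbdcedacdafabdaaaad$c  c
    9  bdaaaad$cbbdcedacdafa  a
   10  bdcedacdafabdaaaad$cb  b
   11  cbbdcedacdafabdaaaad$  $
   12  cdafabdaaaad$cbbdceda  a
   13  cedacdafabdaaaad$cbbd  d
   14  d$cbbdcedacdafabdaaaa  a
   15  daaaad$cbbdcedacdafab  b
   16  dacdafabdaaaad$cbbdce  e
   17  dafabdaaaad$cbbdcedac  c
   18  dcedacdafabdaaaad$cbb  b
   19  edacdafabdaaaad$cbbdc  c
   20  fabdaaaad$cbbdcedacda  a

ddaafdadcab$adabecbca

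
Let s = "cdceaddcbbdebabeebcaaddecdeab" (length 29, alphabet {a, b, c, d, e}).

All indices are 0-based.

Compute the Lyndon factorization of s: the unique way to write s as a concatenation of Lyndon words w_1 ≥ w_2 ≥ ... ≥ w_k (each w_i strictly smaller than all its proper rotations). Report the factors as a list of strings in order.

emit factor 1: 'cdce' (i=0, period=4)
emit factor 2: 'addcbbdeb' (i=4, period=9)
emit factor 3: 'abeebc' (i=13, period=6)
emit factor 4: 'aaddecdeab' (i=19, period=10)

["cdce", "addcbbdeb", "abeebc", "aaddecdeab"]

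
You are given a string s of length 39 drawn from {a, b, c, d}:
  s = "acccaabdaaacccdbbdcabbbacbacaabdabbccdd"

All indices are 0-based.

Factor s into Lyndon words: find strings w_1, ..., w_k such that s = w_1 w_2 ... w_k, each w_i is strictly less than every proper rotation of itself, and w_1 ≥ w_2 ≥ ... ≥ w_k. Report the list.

emit factor 1: 'accc' (i=0, period=4)
emit factor 2: 'aabd' (i=4, period=4)
emit factor 3: 'aaacccdbbdcabbbacbacaabdabbccdd' (i=8, period=31)

["accc", "aabd", "aaacccdbbdcabbbacbacaabdabbccdd"]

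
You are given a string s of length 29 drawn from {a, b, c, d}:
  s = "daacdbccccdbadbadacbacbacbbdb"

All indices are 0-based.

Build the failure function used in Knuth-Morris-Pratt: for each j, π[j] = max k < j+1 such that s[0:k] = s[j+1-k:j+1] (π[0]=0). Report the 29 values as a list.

π[0] = 0
j=1 s[j]='a': π[1]=0 (border '')
j=2 s[j]='a': π[2]=0 (border '')
j=3 s[j]='c': π[3]=0 (border '')
j=4 s[j]='d': π[4]=1 (border 'd')
j=5 s[j]='b': k: 1→0; π[5]=0 (border '')
j=6 s[j]='c': π[6]=0 (border '')
j=7 s[j]='c': π[7]=0 (border '')
j=8 s[j]='c': π[8]=0 (border '')
j=9 s[j]='c': π[9]=0 (border '')
j=10 s[j]='d': π[10]=1 (border 'd')
j=11 s[j]='b': k: 1→0; π[11]=0 (border '')
j=12 s[j]='a': π[12]=0 (border '')
j=13 s[j]='d': π[13]=1 (border 'd')
j=14 s[j]='b': k: 1→0; π[14]=0 (border '')
j=15 s[j]='a': π[15]=0 (border '')
j=16 s[j]='d': π[16]=1 (border 'd')
j=17 s[j]='a': π[17]=2 (border 'da')
j=18 s[j]='c': k: 2→0; π[18]=0 (border '')
j=19 s[j]='b': π[19]=0 (border '')
j=20 s[j]='a': π[20]=0 (border '')
j=21 s[j]='c': π[21]=0 (border '')
j=22 s[j]='b': π[22]=0 (border '')
j=23 s[j]='a': π[23]=0 (border '')
j=24 s[j]='c': π[24]=0 (border '')
j=25 s[j]='b': π[25]=0 (border '')
j=26 s[j]='b': π[26]=0 (border '')
j=27 s[j]='d': π[27]=1 (border 'd')
j=28 s[j]='b': k: 1→0; π[28]=0 (border '')

[0, 0, 0, 0, 1, 0, 0, 0, 0, 0, 1, 0, 0, 1, 0, 0, 1, 2, 0, 0, 0, 0, 0, 0, 0, 0, 0, 1, 0]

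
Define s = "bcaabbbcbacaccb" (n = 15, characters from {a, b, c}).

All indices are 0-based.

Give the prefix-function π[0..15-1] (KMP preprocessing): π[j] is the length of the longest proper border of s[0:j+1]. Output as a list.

[0, 0, 0, 0, 1, 1, 1, 2, 1, 0, 0, 0, 0, 0, 1]

π[0] = 0
j=1 s[j]='c': π[1]=0 (border '')
j=2 s[j]='a': π[2]=0 (border '')
j=3 s[j]='a': π[3]=0 (border '')
j=4 s[j]='b': π[4]=1 (border 'b')
j=5 s[j]='b': k: 1→0; π[5]=1 (border 'b')
j=6 s[j]='b': k: 1→0; π[6]=1 (border 'b')
j=7 s[j]='c': π[7]=2 (border 'bc')
j=8 s[j]='b': k: 2→0; π[8]=1 (border 'b')
j=9 s[j]='a': k: 1→0; π[9]=0 (border '')
j=10 s[j]='c': π[10]=0 (border '')
j=11 s[j]='a': π[11]=0 (border '')
j=12 s[j]='c': π[12]=0 (border '')
j=13 s[j]='c': π[13]=0 (border '')
j=14 s[j]='b': π[14]=1 (border 'b')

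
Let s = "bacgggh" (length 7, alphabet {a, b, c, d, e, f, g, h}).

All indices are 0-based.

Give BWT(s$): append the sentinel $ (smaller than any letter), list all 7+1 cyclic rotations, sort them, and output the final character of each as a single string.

rank  rotation  last
    0  $bacgggh  h
    1  acgggh$b  b
    2  bacgggh$  $
    3  cgggh$ba  a
    4  gggh$bac  c
    5  ggh$bacg  g
    6  gh$bacgg  g
    7  h$bacggg  g

hb$acggg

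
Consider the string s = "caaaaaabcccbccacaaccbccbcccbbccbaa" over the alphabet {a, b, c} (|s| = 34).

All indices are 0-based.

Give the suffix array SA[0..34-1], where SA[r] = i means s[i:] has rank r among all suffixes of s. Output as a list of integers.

[33, 32, 1, 2, 3, 4, 5, 16, 6, 14, 17, 31, 27, 11, 28, 20, 23, 7, 0, 15, 13, 30, 26, 10, 19, 22, 12, 29, 25, 9, 18, 21, 24, 8]

sorted suffixes:
  #0 SA[0]=33  'a'
  #1 SA[1]=32  'aa'
  #2 SA[2]=1  'aaaaaabcccbccacaaccbccbcccbbccbaa'
  #3 SA[3]=2  'aaaaabcccbccacaaccbccbcccbbccbaa'
  #4 SA[4]=3  'aaaabcccbccacaaccbccbcccbbccbaa'
  #5 SA[5]=4  'aaabcccbccacaaccbccbcccbbccbaa'
  #6 SA[6]=5  'aabcccbccacaaccbccbcccbbccbaa'
  #7 SA[7]=16  'aaccbccbcccbbccbaa'
  #8 SA[8]=6  'abcccbccacaaccbccbcccbbccbaa'
  #9 SA[9]=14  'acaaccbccbcccbbccbaa'
  #10 SA[10]=17  'accbccbcccbbccbaa'
  #11 SA[11]=31  'baa'
  #12 SA[12]=27  'bbccbaa'
  #13 SA[13]=11  'bccacaaccbccbcccbbccbaa'
  #14 SA[14]=28  'bccbaa'
  #15 SA[15]=20  'bccbcccbbccbaa'
  #16 SA[16]=23  'bcccbbccbaa'
  #17 SA[17]=7  'bcccbccacaaccbccbcccbbccbaa'
  #18 SA[18]=0  'caaaaaabcccbccacaaccbccbcccbbccbaa'
  #19 SA[19]=15  'caaccbccbcccbbccbaa'
  #20 SA[20]=13  'cacaaccbccbcccbbccbaa'
  #21 SA[21]=30  'cbaa'
  #22 SA[22]=26  'cbbccbaa'
  #23 SA[23]=10  'cbccacaaccbccbcccbbccbaa'
  #24 SA[24]=19  'cbccbcccbbccbaa'
  #25 SA[25]=22  'cbcccbbccbaa'
  #26 SA[26]=12  'ccacaaccbccbcccbbccbaa'
  #27 SA[27]=29  'ccbaa'
  #28 SA[28]=25  'ccbbccbaa'
  #29 SA[29]=9  'ccbccacaaccbccbcccbbccbaa'
  #30 SA[30]=18  'ccbccbcccbbccbaa'
  #31 SA[31]=21  'ccbcccbbccbaa'
  #32 SA[32]=24  'cccbbccbaa'
  #33 SA[33]=8  'cccbccacaaccbccbcccbbccbaa'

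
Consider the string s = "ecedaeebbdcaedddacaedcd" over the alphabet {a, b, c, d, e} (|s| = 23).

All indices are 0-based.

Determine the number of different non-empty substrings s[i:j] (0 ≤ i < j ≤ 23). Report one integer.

247

rank→(start, suffix):
  0 → (16, 'acaedcd')
  1 → (18, 'aedcd')
  2 → (11, 'aedddacaedcd')
  3 → (4, 'aeebbdcaedddacaedcd')
  4 → (7, 'bbdcaedddacaedcd')
  5 → (8, 'bdcaedddacaedcd')
  6 → (17, 'caedcd')
  7 → (10, 'caedddacaedcd')
  8 → (21, 'cd')
  9 → (1, 'cedaeebbdcaedddacaedcd')
  10 → (22, 'd')
  11 → (15, 'dacaedcd')
  12 → (3, 'daeebbdcaedddacaedcd')
  13 → (9, 'dcaedddacaedcd')
  14 → (20, 'dcd')
  15 → (14, 'ddacaedcd')
  16 → (13, 'dddacaedcd')
  17 → (6, 'ebbdcaedddacaedcd')
  18 → (0, 'ecedaeebbdcaedddacaedcd')
  19 → (2, 'edaeebbdcaedddacaedcd')
  20 → (19, 'edcd')
  21 → (12, 'edddacaedcd')
  22 → (5, 'eebbdcaedddacaedcd')

SA = [16, 18, 11, 4, 7, 8, 17, 10, 21, 1, 22, 15, 3, 9, 20, 14, 13, 6, 0, 2, 19, 12, 5]
[i] adj suffixes → lcp
  [1] 16/18 → 1 ('a')
  [2] 18/11 → 3 ('aed')
  [3] 11/4 → 2 ('ae')
  [4] 4/7 → 0 ('')
  [5] 7/8 → 1 ('b')
  [6] 8/17 → 0 ('')
  [7] 17/10 → 4 ('caed')
  [8] 10/21 → 1 ('c')
  [9] 21/1 → 1 ('c')
  [10] 1/22 → 0 ('')
  [11] 22/15 → 1 ('d')
  [12] 15/3 → 2 ('da')
  [13] 3/9 → 1 ('d')
  [14] 9/20 → 2 ('dc')
  [15] 20/14 → 1 ('d')
  [16] 14/13 → 2 ('dd')
  [17] 13/6 → 0 ('')
  [18] 6/0 → 1 ('e')
  [19] 0/2 → 1 ('e')
  [20] 2/19 → 2 ('ed')
  [21] 19/12 → 2 ('ed')
  [22] 12/5 → 1 ('e')

n(n+1)/2 = 23·24/2 = 276
Σ LCP = 0 + 1 + 3 + 2 + 0 + 1 + 0 + 4 + 1 + 1 + 0 + 1 + 2 + 1 + 2 + 1 + 2 + 0 + 1 + 1 + 2 + 2 + 1 = 29
distinct = 276 − 29 = 247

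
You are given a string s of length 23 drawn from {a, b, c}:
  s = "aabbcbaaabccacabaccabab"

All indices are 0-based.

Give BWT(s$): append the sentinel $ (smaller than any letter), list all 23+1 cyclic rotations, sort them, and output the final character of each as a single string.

rank  rotation                  last
    0  $aabbcbaaabccacabaccabab  b
    1  aaabccacabaccabab$aabbcb  b
    2  aabbcbaaabccacabaccabab$  $
    3  aabccacabaccabab$aabbcba  a
    4  ab$aabbcbaaabccacabaccab  b
    5  abab$aabbcbaaabccacabacc  c
    6  abaccabab$aabbcbaaabccac  c
    7  abbcbaaabccacabaccabab$a  a
    8  abccacabaccabab$aabbcbaa  a
    9  acabaccabab$aabbcbaaabcc  c
   10  accabab$aabbcbaaabccacab  b
   11  b$aabbcbaaabccacabaccaba  a
   12  baaabccacabaccabab$aabbc  c
   13  bab$aabbcbaaabccacabacca  a
   14  baccabab$aabbcbaaabccaca  a
   15  bbcbaaabccacabaccabab$aa  a
   16  bcbaaabccacabaccabab$aab  b
   17  bccacabaccabab$aabbcbaaa  a
   18  cabab$aabbcbaaabccacabac  c
   19  cabaccabab$aabbcbaaabcca  a
   20  cacabaccabab$aabbcbaaabc  c
   21  cbaaabccacabaccabab$aabb  b
   22  ccabab$aabbcbaaabccacaba  a
   23  ccacabaccabab$aabbcbaaab  b

bb$abccaacbacaaabacacbab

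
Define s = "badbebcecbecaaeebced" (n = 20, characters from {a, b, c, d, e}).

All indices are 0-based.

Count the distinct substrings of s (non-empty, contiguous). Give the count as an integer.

187

rank→(start, suffix):
  0 → (12, 'aaeebced')
  1 → (1, 'adbebcecbecaaeebced')
  2 → (13, 'aeebced')
  3 → (0, 'badbebcecbecaaeebced')
  4 → (5, 'bcecbecaaeebced')
  5 → (16, 'bced')
  6 → (3, 'bebcecbecaaeebced')
  7 → (9, 'becaaeebced')
  8 → (11, 'caaeebced')
  9 → (8, 'cbecaaeebced')
  10 → (6, 'cecbecaaeebced')
  11 → (17, 'ced')
  12 → (19, 'd')
  13 → (2, 'dbebcecbecaaeebced')
  14 → (4, 'ebcecbecaaeebced')
  15 → (15, 'ebced')
  16 → (10, 'ecaaeebced')
  17 → (7, 'ecbecaaeebced')
  18 → (18, 'ed')
  19 → (14, 'eebced')

SA = [12, 1, 13, 0, 5, 16, 3, 9, 11, 8, 6, 17, 19, 2, 4, 15, 10, 7, 18, 14]
rank  pair      lcp
   1  s[12:],s[1:]  1  'a'
   2  s[1:],s[13:]  1  'a'
   3  s[13:],s[0:]  0  ''
   4  s[0:],s[5:]  1  'b'
   5  s[5:],s[16:]  3  'bce'
   6  s[16:],s[3:]  1  'b'
   7  s[3:],s[9:]  2  'be'
   8  s[9:],s[11:]  0  ''
   9  s[11:],s[8:]  1  'c'
  10  s[8:],s[6:]  1  'c'
  11  s[6:],s[17:]  2  'ce'
  12  s[17:],s[19:]  0  ''
  13  s[19:],s[2:]  1  'd'
  14  s[2:],s[4:]  0  ''
  15  s[4:],s[15:]  4  'ebce'
  16  s[15:],s[10:]  1  'e'
  17  s[10:],s[7:]  2  'ec'
  18  s[7:],s[18:]  1  'e'
  19  s[18:],s[14:]  1  'e'

n(n+1)/2 = 20·21/2 = 210
Σ LCP = 0 + 1 + 1 + 0 + 1 + 3 + 1 + 2 + 0 + 1 + 1 + 2 + 0 + 1 + 0 + 4 + 1 + 2 + 1 + 1 = 23
distinct = 210 − 23 = 187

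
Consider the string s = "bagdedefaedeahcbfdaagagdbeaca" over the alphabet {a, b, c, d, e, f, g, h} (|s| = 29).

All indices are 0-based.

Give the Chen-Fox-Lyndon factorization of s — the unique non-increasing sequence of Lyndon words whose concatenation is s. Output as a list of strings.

["b", "agdedef", "aedeahcbfd", "aagagdbeac", "a"]

emit factor 1: 'b' (i=0, period=1)
emit factor 2: 'agdedef' (i=1, period=7)
emit factor 3: 'aedeahcbfd' (i=8, period=10)
emit factor 4: 'aagagdbeac' (i=18, period=10)
emit factor 5: 'a' (i=28, period=1)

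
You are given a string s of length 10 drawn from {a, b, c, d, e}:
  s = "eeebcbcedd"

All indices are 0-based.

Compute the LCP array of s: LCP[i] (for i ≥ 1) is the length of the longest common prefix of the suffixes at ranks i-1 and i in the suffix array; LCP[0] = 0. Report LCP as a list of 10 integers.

sorted suffixes:
  #0 SA[0]=3  'bcbcedd'
  #1 SA[1]=5  'bcedd'
  #2 SA[2]=4  'cbcedd'
  #3 SA[3]=6  'cedd'
  #4 SA[4]=9  'd'
  #5 SA[5]=8  'dd'
  #6 SA[6]=2  'ebcbcedd'
  #7 SA[7]=7  'edd'
  #8 SA[8]=1  'eebcbcedd'
  #9 SA[9]=0  'eeebcbcedd'

SA = [3, 5, 4, 6, 9, 8, 2, 7, 1, 0]
[i] adj suffixes → lcp
  [1] 3/5 → 2 ('bc')
  [2] 5/4 → 0 ('')
  [3] 4/6 → 1 ('c')
  [4] 6/9 → 0 ('')
  [5] 9/8 → 1 ('d')
  [6] 8/2 → 0 ('')
  [7] 2/7 → 1 ('e')
  [8] 7/1 → 1 ('e')
  [9] 1/0 → 2 ('ee')

[0, 2, 0, 1, 0, 1, 0, 1, 1, 2]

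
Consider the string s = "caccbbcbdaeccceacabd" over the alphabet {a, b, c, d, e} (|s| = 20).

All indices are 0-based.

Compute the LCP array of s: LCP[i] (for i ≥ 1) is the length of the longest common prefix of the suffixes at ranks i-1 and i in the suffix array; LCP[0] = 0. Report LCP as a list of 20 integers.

sorted suffixes:
  #0 SA[0]=17  'abd'
  #1 SA[1]=15  'acabd'
  #2 SA[2]=1  'accbbcbdaeccceacabd'
  #3 SA[3]=9  'aeccceacabd'
  #4 SA[4]=4  'bbcbdaeccceacabd'
  #5 SA[5]=5  'bcbdaeccceacabd'
  #6 SA[6]=18  'bd'
  #7 SA[7]=7  'bdaeccceacabd'
  #8 SA[8]=16  'cabd'
  #9 SA[9]=0  'caccbbcbdaeccceacabd'
  #10 SA[10]=3  'cbbcbdaeccceacabd'
  #11 SA[11]=6  'cbdaeccceacabd'
  #12 SA[12]=2  'ccbbcbdaeccceacabd'
  #13 SA[13]=11  'ccceacabd'
  #14 SA[14]=12  'cceacabd'
  #15 SA[15]=13  'ceacabd'
  #16 SA[16]=19  'd'
  #17 SA[17]=8  'daeccceacabd'
  #18 SA[18]=14  'eacabd'
  #19 SA[19]=10  'eccceacabd'

SA = [17, 15, 1, 9, 4, 5, 18, 7, 16, 0, 3, 6, 2, 11, 12, 13, 19, 8, 14, 10]
[i] adj suffixes → lcp
  [1] 17/15 → 1 ('a')
  [2] 15/1 → 2 ('ac')
  [3] 1/9 → 1 ('a')
  [4] 9/4 → 0 ('')
  [5] 4/5 → 1 ('b')
  [6] 5/18 → 1 ('b')
  [7] 18/7 → 2 ('bd')
  [8] 7/16 → 0 ('')
  [9] 16/0 → 2 ('ca')
  [10] 0/3 → 1 ('c')
  [11] 3/6 → 2 ('cb')
  [12] 6/2 → 1 ('c')
  [13] 2/11 → 2 ('cc')
  [14] 11/12 → 2 ('cc')
  [15] 12/13 → 1 ('c')
  [16] 13/19 → 0 ('')
  [17] 19/8 → 1 ('d')
  [18] 8/14 → 0 ('')
  [19] 14/10 → 1 ('e')

[0, 1, 2, 1, 0, 1, 1, 2, 0, 2, 1, 2, 1, 2, 2, 1, 0, 1, 0, 1]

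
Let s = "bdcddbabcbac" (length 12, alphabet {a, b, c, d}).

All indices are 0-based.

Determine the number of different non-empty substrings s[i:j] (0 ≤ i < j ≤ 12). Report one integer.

69

sorted suffixes:
  #0 SA[0]=6  'abcbac'
  #1 SA[1]=10  'ac'
  #2 SA[2]=5  'babcbac'
  #3 SA[3]=9  'bac'
  #4 SA[4]=7  'bcbac'
  #5 SA[5]=0  'bdcddbabcbac'
  #6 SA[6]=11  'c'
  #7 SA[7]=8  'cbac'
  #8 SA[8]=2  'cddbabcbac'
  #9 SA[9]=4  'dbabcbac'
  #10 SA[10]=1  'dcddbabcbac'
  #11 SA[11]=3  'ddbabcbac'

SA = [6, 10, 5, 9, 7, 0, 11, 8, 2, 4, 1, 3]
i: (SA[i-1],SA[i]) lcp shared
  1: (6,10) 1 'a'
  2: (10,5) 0 ''
  3: (5,9) 2 'ba'
  4: (9,7) 1 'b'
  5: (7,0) 1 'b'
  6: (0,11) 0 ''
  7: (11,8) 1 'c'
  8: (8,2) 1 'c'
  9: (2,4) 0 ''
  10: (4,1) 1 'd'
  11: (1,3) 1 'd'

n(n+1)/2 = 12·13/2 = 78
Σ LCP = 0 + 1 + 0 + 2 + 1 + 1 + 0 + 1 + 1 + 0 + 1 + 1 = 9
distinct = 78 − 9 = 69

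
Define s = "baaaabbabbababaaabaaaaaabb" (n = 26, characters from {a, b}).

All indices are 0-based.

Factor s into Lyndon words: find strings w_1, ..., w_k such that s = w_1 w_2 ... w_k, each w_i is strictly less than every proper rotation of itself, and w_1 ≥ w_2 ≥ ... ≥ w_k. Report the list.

["b", "aaaabbabbababaaab", "aaaaaabb"]

emit factor 1: 'b' (i=0, period=1)
emit factor 2: 'aaaabbabbababaaab' (i=1, period=17)
emit factor 3: 'aaaaaabb' (i=18, period=8)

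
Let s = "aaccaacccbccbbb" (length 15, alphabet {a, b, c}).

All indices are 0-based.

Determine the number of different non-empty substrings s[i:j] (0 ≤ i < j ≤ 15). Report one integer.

97

rank | idx | suffix
   0 |   0 | aaccaacccbccbbb
   1 |   4 | aacccbccbbb
   2 |   1 | accaacccbccbbb
   3 |   5 | acccbccbbb
   4 |  14 | b
   5 |  13 | bb
   6 |  12 | bbb
   7 |   9 | bccbbb
   8 |   3 | caacccbccbbb
   9 |  11 | cbbb
  10 |   8 | cbccbbb
  11 |   2 | ccaacccbccbbb
  12 |  10 | ccbbb
  13 |   7 | ccbccbbb
  14 |   6 | cccbccbbb

SA = [0, 4, 1, 5, 14, 13, 12, 9, 3, 11, 8, 2, 10, 7, 6]
[i] adj suffixes → lcp
  [1] 0/4 → 4 ('aacc')
  [2] 4/1 → 1 ('a')
  [3] 1/5 → 3 ('acc')
  [4] 5/14 → 0 ('')
  [5] 14/13 → 1 ('b')
  [6] 13/12 → 2 ('bb')
  [7] 12/9 → 1 ('b')
  [8] 9/3 → 0 ('')
  [9] 3/11 → 1 ('c')
  [10] 11/8 → 2 ('cb')
  [11] 8/2 → 1 ('c')
  [12] 2/10 → 2 ('cc')
  [13] 10/7 → 3 ('ccb')
  [14] 7/6 → 2 ('cc')

n(n+1)/2 = 15·16/2 = 120
Σ LCP = 0 + 4 + 1 + 3 + 0 + 1 + 2 + 1 + 0 + 1 + 2 + 1 + 2 + 3 + 2 = 23
distinct = 120 − 23 = 97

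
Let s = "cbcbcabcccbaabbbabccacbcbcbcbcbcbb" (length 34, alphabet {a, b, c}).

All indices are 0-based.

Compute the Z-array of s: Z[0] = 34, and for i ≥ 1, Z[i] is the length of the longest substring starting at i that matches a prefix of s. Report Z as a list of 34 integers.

Z[0]=34
i=1: fresh scan; Z[1]=0
i=2: fresh scan; Z[2]=3 grow→box=[2,5)
i=3: min(r-i=2, Z[1]=0)=0; Z[3]=0
i=4: min(r-i=1, Z[2]=3)=1; Z[4]=1
i=5: fresh scan; Z[5]=0
i=6: fresh scan; Z[6]=0
i=7: fresh scan; Z[7]=1 grow→box=[7,8)
i=8: fresh scan; Z[8]=1 grow→box=[8,9)
i=9: fresh scan; Z[9]=2 grow→box=[9,11)
i=10: min(r-i=1, Z[1]=0)=0; Z[10]=0
i=11: fresh scan; Z[11]=0
i=12: fresh scan; Z[12]=0
i=13: fresh scan; Z[13]=0
i=14: fresh scan; Z[14]=0
i=15: fresh scan; Z[15]=0
i=16: fresh scan; Z[16]=0
i=17: fresh scan; Z[17]=0
i=18: fresh scan; Z[18]=1 grow→box=[18,19)
i=19: fresh scan; Z[19]=1 grow→box=[19,20)
i=20: fresh scan; Z[20]=0
i=21: fresh scan; Z[21]=5 grow→box=[21,26)
i=22: min(r-i=4, Z[1]=0)=0; Z[22]=0
i=23: min(r-i=3, Z[2]=3)=3; Z[23]=5 grow→box=[23,28)
i=24: min(r-i=4, Z[1]=0)=0; Z[24]=0
i=25: min(r-i=3, Z[2]=3)=3; Z[25]=5 grow→box=[25,30)
i=26: min(r-i=4, Z[1]=0)=0; Z[26]=0
i=27: min(r-i=3, Z[2]=3)=3; Z[27]=5 grow→box=[27,32)
i=28: min(r-i=4, Z[1]=0)=0; Z[28]=0
i=29: min(r-i=3, Z[2]=3)=3; Z[29]=4 grow→box=[29,33)
i=30: min(r-i=3, Z[1]=0)=0; Z[30]=0
i=31: min(r-i=2, Z[2]=3)=2; Z[31]=2
i=32: min(r-i=1, Z[3]=0)=0; Z[32]=0
i=33: fresh scan; Z[33]=0

[34, 0, 3, 0, 1, 0, 0, 1, 1, 2, 0, 0, 0, 0, 0, 0, 0, 0, 1, 1, 0, 5, 0, 5, 0, 5, 0, 5, 0, 4, 0, 2, 0, 0]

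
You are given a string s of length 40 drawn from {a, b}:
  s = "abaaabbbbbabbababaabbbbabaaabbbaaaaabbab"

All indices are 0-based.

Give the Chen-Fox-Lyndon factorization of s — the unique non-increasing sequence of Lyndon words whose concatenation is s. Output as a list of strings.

["ab", "aaabbbbbabbababaabbbbab", "aaabbb", "aaaaabbab"]

emit factor 1: 'ab' (i=0, period=2)
emit factor 2: 'aaabbbbbabbababaabbbbab' (i=2, period=23)
emit factor 3: 'aaabbb' (i=25, period=6)
emit factor 4: 'aaaaabbab' (i=31, period=9)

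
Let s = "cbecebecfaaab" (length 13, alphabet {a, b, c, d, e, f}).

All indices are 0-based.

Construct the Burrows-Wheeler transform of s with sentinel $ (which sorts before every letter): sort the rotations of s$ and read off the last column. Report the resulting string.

rank  rotation        last
    0  $cbecebecfaaab  b
    1  aaab$cbecebecf  f
    2  aab$cbecebecfa  a
    3  ab$cbecebecfaa  a
    4  b$cbecebecfaaa  a
    5  becebecfaaab$c  c
    6  becfaaab$cbece  e
    7  cbecebecfaaab$  $
    8  cebecfaaab$cbe  e
    9  cfaaab$cbecebe  e
   10  ebecfaaab$cbec  c
   11  ecebecfaaab$cb  b
   12  ecfaaab$cbeceb  b
   13  faaab$cbecebec  c

bfaaace$eecbbc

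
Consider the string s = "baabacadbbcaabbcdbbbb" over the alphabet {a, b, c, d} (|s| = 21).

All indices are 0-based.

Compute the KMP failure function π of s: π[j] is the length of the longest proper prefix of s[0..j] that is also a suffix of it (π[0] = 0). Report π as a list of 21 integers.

π[0] = 0
j=1 s[j]='a': π[1]=0 (border '')
j=2 s[j]='a': π[2]=0 (border '')
j=3 s[j]='b': π[3]=1 (border 'b')
j=4 s[j]='a': π[4]=2 (border 'ba')
j=5 s[j]='c': k: 2→0; π[5]=0 (border '')
j=6 s[j]='a': π[6]=0 (border '')
j=7 s[j]='d': π[7]=0 (border '')
j=8 s[j]='b': π[8]=1 (border 'b')
j=9 s[j]='b': k: 1→0; π[9]=1 (border 'b')
j=10 s[j]='c': k: 1→0; π[10]=0 (border '')
j=11 s[j]='a': π[11]=0 (border '')
j=12 s[j]='a': π[12]=0 (border '')
j=13 s[j]='b': π[13]=1 (border 'b')
j=14 s[j]='b': k: 1→0; π[14]=1 (border 'b')
j=15 s[j]='c': k: 1→0; π[15]=0 (border '')
j=16 s[j]='d': π[16]=0 (border '')
j=17 s[j]='b': π[17]=1 (border 'b')
j=18 s[j]='b': k: 1→0; π[18]=1 (border 'b')
j=19 s[j]='b': k: 1→0; π[19]=1 (border 'b')
j=20 s[j]='b': k: 1→0; π[20]=1 (border 'b')

[0, 0, 0, 1, 2, 0, 0, 0, 1, 1, 0, 0, 0, 1, 1, 0, 0, 1, 1, 1, 1]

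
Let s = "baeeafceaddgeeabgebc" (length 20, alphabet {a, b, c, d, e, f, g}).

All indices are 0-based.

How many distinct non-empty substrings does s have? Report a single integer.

rank→(start, suffix):
  0 → (14, 'abgebc')
  1 → (8, 'addgeeabgebc')
  2 → (1, 'aeeafceaddgeeabgebc')
  3 → (4, 'afceaddgeeabgebc')
  4 → (0, 'baeeafceaddgeeabgebc')
  5 → (18, 'bc')
  6 → (15, 'bgebc')
  7 → (19, 'c')
  8 → (6, 'ceaddgeeabgebc')
  9 → (9, 'ddgeeabgebc')
  10 → (10, 'dgeeabgebc')
  11 → (13, 'eabgebc')
  12 → (7, 'eaddgeeabgebc')
  13 → (3, 'eafceaddgeeabgebc')
  14 → (17, 'ebc')
  15 → (12, 'eeabgebc')
  16 → (2, 'eeafceaddgeeabgebc')
  17 → (5, 'fceaddgeeabgebc')
  18 → (16, 'gebc')
  19 → (11, 'geeabgebc')

SA = [14, 8, 1, 4, 0, 18, 15, 19, 6, 9, 10, 13, 7, 3, 17, 12, 2, 5, 16, 11]
rank  pair      lcp
   1  s[14:],s[8:]  1  'a'
   2  s[8:],s[1:]  1  'a'
   3  s[1:],s[4:]  1  'a'
   4  s[4:],s[0:]  0  ''
   5  s[0:],s[18:]  1  'b'
   6  s[18:],s[15:]  1  'b'
   7  s[15:],s[19:]  0  ''
   8  s[19:],s[6:]  1  'c'
   9  s[6:],s[9:]  0  ''
  10  s[9:],s[10:]  1  'd'
  11  s[10:],s[13:]  0  ''
  12  s[13:],s[7:]  2  'ea'
  13  s[7:],s[3:]  2  'ea'
  14  s[3:],s[17:]  1  'e'
  15  s[17:],s[12:]  1  'e'
  16  s[12:],s[2:]  3  'eea'
  17  s[2:],s[5:]  0  ''
  18  s[5:],s[16:]  0  ''
  19  s[16:],s[11:]  2  'ge'

n(n+1)/2 = 20·21/2 = 210
Σ LCP = 0 + 1 + 1 + 1 + 0 + 1 + 1 + 0 + 1 + 0 + 1 + 0 + 2 + 2 + 1 + 1 + 3 + 0 + 0 + 2 = 18
distinct = 210 − 18 = 192

192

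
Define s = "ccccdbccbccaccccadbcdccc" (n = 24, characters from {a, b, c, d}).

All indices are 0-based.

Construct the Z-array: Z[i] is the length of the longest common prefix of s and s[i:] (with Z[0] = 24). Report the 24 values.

Z[0]=24
i=1: outside box; Z[1]=3 scan→box=[1,4)
i=2: min(r-i=2, Z[1]=3)=2; Z[2]=2
i=3: min(r-i=1, Z[2]=2)=1; Z[3]=1
i=4: outside box; Z[4]=0
i=5: outside box; Z[5]=0
i=6: outside box; Z[6]=2 scan→box=[6,8)
i=7: min(r-i=1, Z[1]=3)=1; Z[7]=1
i=8: outside box; Z[8]=0
i=9: outside box; Z[9]=2 scan→box=[9,11)
i=10: min(r-i=1, Z[1]=3)=1; Z[10]=1
i=11: outside box; Z[11]=0
i=12: outside box; Z[12]=4 scan→box=[12,16)
i=13: min(r-i=3, Z[1]=3)=3; Z[13]=3
i=14: min(r-i=2, Z[2]=2)=2; Z[14]=2
i=15: min(r-i=1, Z[3]=1)=1; Z[15]=1
i=16: outside box; Z[16]=0
i=17: outside box; Z[17]=0
i=18: outside box; Z[18]=0
i=19: outside box; Z[19]=1 scan→box=[19,20)
i=20: outside box; Z[20]=0
i=21: outside box; Z[21]=3 scan→box=[21,24)
i=22: min(r-i=2, Z[1]=3)=2; Z[22]=2
i=23: min(r-i=1, Z[2]=2)=1; Z[23]=1

[24, 3, 2, 1, 0, 0, 2, 1, 0, 2, 1, 0, 4, 3, 2, 1, 0, 0, 0, 1, 0, 3, 2, 1]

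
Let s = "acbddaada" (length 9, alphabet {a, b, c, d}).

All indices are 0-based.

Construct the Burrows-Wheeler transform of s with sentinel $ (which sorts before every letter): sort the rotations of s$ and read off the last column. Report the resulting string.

rank  rotation    last
    0  $acbddaada  a
    1  a$acbddaad  d
    2  aada$acbdd  d
    3  acbddaada$  $
    4  ada$acbdda  a
    5  bddaada$ac  c
    6  cbddaada$a  a
    7  da$acbddaa  a
    8  daada$acbd  d
    9  ddaada$acb  b

add$acaadb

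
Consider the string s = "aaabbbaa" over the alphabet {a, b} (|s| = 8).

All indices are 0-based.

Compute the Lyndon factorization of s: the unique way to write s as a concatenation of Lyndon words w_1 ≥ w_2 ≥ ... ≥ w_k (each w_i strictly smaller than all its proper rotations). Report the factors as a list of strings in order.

["aaabbb", "a", "a"]

emit factor 1: 'aaabbb' (i=0, period=6)
emit factor 2: 'a' (i=6, period=1)
emit factor 3: 'a' (i=7, period=1)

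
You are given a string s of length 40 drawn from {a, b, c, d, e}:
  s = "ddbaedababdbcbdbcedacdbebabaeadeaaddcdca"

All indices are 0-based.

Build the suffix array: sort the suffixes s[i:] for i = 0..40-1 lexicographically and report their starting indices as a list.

[39, 32, 6, 25, 8, 19, 33, 29, 27, 3, 24, 7, 26, 2, 11, 15, 9, 13, 22, 38, 12, 20, 36, 16, 5, 18, 1, 10, 14, 21, 37, 35, 0, 34, 30, 31, 28, 23, 4, 17]

rank | idx | suffix
   0 |  39 | a
   1 |  32 | aaddcdca
   2 |   6 | ababdbcbdbcedacdbebabaeadeaaddcdca
   3 |  25 | abaeadeaaddcdca
   4 |   8 | abdbcbdbcedacdbebabaeadeaaddcdca
   5 |  19 | acdbebabaeadeaaddcdca
   6 |  33 | addcdca
   7 |  29 | adeaaddcdca
   8 |  27 | aeadeaaddcdca
   9 |   3 | aedababdbcbdbcedacdbebabaeadeaaddcdca
  10 |  24 | babaeadeaaddcdca
  11 |   7 | babdbcbdbcedacdbebabaeadeaaddcdca
  12 |  26 | baeadeaaddcdca
  13 |   2 | baedababdbcbdbcedacdbebabaeadeaaddcdca
  14 |  11 | bcbdbcedacdbebabaeadeaaddcdca
  15 |  15 | bcedacdbebabaeadeaaddcdca
  16 |   9 | bdbcbdbcedacdbebabaeadeaaddcdca
  17 |  13 | bdbcedacdbebabaeadeaaddcdca
  18 |  22 | bebabaeadeaaddcdca
  19 |  38 | ca
  20 |  12 | cbdbcedacdbebabaeadeaaddcdca
  21 |  20 | cdbebabaeadeaaddcdca
  22 |  36 | cdca
  23 |  16 | cedacdbebabaeadeaaddcdca
  24 |   5 | dababdbcbdbcedacdbebabaeadeaaddcdca
  25 |  18 | dacdbebabaeadeaaddcdca
  26 |   1 | dbaedababdbcbdbcedacdbebabaeadeaaddcdca
  27 |  10 | dbcbdbcedacdbebabaeadeaaddcdca
  28 |  14 | dbcedacdbebabaeadeaaddcdca
  29 |  21 | dbebabaeadeaaddcdca
  30 |  37 | dca
  31 |  35 | dcdca
  32 |   0 | ddbaedababdbcbdbcedacdbebabaeadeaaddcdca
  33 |  34 | ddcdca
  34 |  30 | deaaddcdca
  35 |  31 | eaaddcdca
  36 |  28 | eadeaaddcdca
  37 |  23 | ebabaeadeaaddcdca
  38 |   4 | edababdbcbdbcedacdbebabaeadeaaddcdca
  39 |  17 | edacdbebabaeadeaaddcdca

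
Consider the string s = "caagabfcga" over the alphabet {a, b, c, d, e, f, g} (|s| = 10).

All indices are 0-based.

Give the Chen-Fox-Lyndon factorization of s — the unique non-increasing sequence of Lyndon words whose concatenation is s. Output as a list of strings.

["c", "aagabfcg", "a"]

emit factor 1: 'c' (i=0, period=1)
emit factor 2: 'aagabfcg' (i=1, period=8)
emit factor 3: 'a' (i=9, period=1)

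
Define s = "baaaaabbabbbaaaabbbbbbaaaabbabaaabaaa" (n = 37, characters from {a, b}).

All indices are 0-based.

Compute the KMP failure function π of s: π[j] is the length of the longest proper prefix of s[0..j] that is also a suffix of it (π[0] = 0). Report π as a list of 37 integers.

π[0] = 0
j=1 s[j]='a': π[1]=0 (border '')
j=2 s[j]='a': π[2]=0 (border '')
j=3 s[j]='a': π[3]=0 (border '')
j=4 s[j]='a': π[4]=0 (border '')
j=5 s[j]='a': π[5]=0 (border '')
j=6 s[j]='b': π[6]=1 (border 'b')
j=7 s[j]='b': k: 1→0; π[7]=1 (border 'b')
j=8 s[j]='a': π[8]=2 (border 'ba')
j=9 s[j]='b': k: 2→0; π[9]=1 (border 'b')
j=10 s[j]='b': k: 1→0; π[10]=1 (border 'b')
j=11 s[j]='b': k: 1→0; π[11]=1 (border 'b')
j=12 s[j]='a': π[12]=2 (border 'ba')
j=13 s[j]='a': π[13]=3 (border 'baa')
j=14 s[j]='a': π[14]=4 (border 'baaa')
j=15 s[j]='a': π[15]=5 (border 'baaaa')
j=16 s[j]='b': k: 5→0; π[16]=1 (border 'b')
j=17 s[j]='b': k: 1→0; π[17]=1 (border 'b')
j=18 s[j]='b': k: 1→0; π[18]=1 (border 'b')
j=19 s[j]='b': k: 1→0; π[19]=1 (border 'b')
j=20 s[j]='b': k: 1→0; π[20]=1 (border 'b')
j=21 s[j]='b': k: 1→0; π[21]=1 (border 'b')
j=22 s[j]='a': π[22]=2 (border 'ba')
j=23 s[j]='a': π[23]=3 (border 'baa')
j=24 s[j]='a': π[24]=4 (border 'baaa')
j=25 s[j]='a': π[25]=5 (border 'baaaa')
j=26 s[j]='b': k: 5→0; π[26]=1 (border 'b')
j=27 s[j]='b': k: 1→0; π[27]=1 (border 'b')
j=28 s[j]='a': π[28]=2 (border 'ba')
j=29 s[j]='b': k: 2→0; π[29]=1 (border 'b')
j=30 s[j]='a': π[30]=2 (border 'ba')
j=31 s[j]='a': π[31]=3 (border 'baa')
j=32 s[j]='a': π[32]=4 (border 'baaa')
j=33 s[j]='b': k: 4→0; π[33]=1 (border 'b')
j=34 s[j]='a': π[34]=2 (border 'ba')
j=35 s[j]='a': π[35]=3 (border 'baa')
j=36 s[j]='a': π[36]=4 (border 'baaa')

[0, 0, 0, 0, 0, 0, 1, 1, 2, 1, 1, 1, 2, 3, 4, 5, 1, 1, 1, 1, 1, 1, 2, 3, 4, 5, 1, 1, 2, 1, 2, 3, 4, 1, 2, 3, 4]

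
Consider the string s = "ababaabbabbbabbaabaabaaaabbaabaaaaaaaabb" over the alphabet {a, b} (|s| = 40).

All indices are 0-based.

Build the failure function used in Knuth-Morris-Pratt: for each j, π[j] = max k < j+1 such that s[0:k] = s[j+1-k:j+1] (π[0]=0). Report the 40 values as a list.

[0, 0, 1, 2, 3, 1, 2, 0, 1, 2, 0, 0, 1, 2, 0, 1, 1, 2, 3, 1, 2, 3, 1, 1, 1, 2, 0, 1, 1, 2, 3, 1, 1, 1, 1, 1, 1, 1, 2, 0]

π[0] = 0
j=1 s[j]='b': π[1]=0 (border '')
j=2 s[j]='a': π[2]=1 (border 'a')
j=3 s[j]='b': π[3]=2 (border 'ab')
j=4 s[j]='a': π[4]=3 (border 'aba')
j=5 s[j]='a': k: 3→1→0; π[5]=1 (border 'a')
j=6 s[j]='b': π[6]=2 (border 'ab')
j=7 s[j]='b': k: 2→0; π[7]=0 (border '')
j=8 s[j]='a': π[8]=1 (border 'a')
j=9 s[j]='b': π[9]=2 (border 'ab')
j=10 s[j]='b': k: 2→0; π[10]=0 (border '')
j=11 s[j]='b': π[11]=0 (border '')
j=12 s[j]='a': π[12]=1 (border 'a')
j=13 s[j]='b': π[13]=2 (border 'ab')
j=14 s[j]='b': k: 2→0; π[14]=0 (border '')
j=15 s[j]='a': π[15]=1 (border 'a')
j=16 s[j]='a': k: 1→0; π[16]=1 (border 'a')
j=17 s[j]='b': π[17]=2 (border 'ab')
j=18 s[j]='a': π[18]=3 (border 'aba')
j=19 s[j]='a': k: 3→1→0; π[19]=1 (border 'a')
j=20 s[j]='b': π[20]=2 (border 'ab')
j=21 s[j]='a': π[21]=3 (border 'aba')
j=22 s[j]='a': k: 3→1→0; π[22]=1 (border 'a')
j=23 s[j]='a': k: 1→0; π[23]=1 (border 'a')
j=24 s[j]='a': k: 1→0; π[24]=1 (border 'a')
j=25 s[j]='b': π[25]=2 (border 'ab')
j=26 s[j]='b': k: 2→0; π[26]=0 (border '')
j=27 s[j]='a': π[27]=1 (border 'a')
j=28 s[j]='a': k: 1→0; π[28]=1 (border 'a')
j=29 s[j]='b': π[29]=2 (border 'ab')
j=30 s[j]='a': π[30]=3 (border 'aba')
j=31 s[j]='a': k: 3→1→0; π[31]=1 (border 'a')
j=32 s[j]='a': k: 1→0; π[32]=1 (border 'a')
j=33 s[j]='a': k: 1→0; π[33]=1 (border 'a')
j=34 s[j]='a': k: 1→0; π[34]=1 (border 'a')
j=35 s[j]='a': k: 1→0; π[35]=1 (border 'a')
j=36 s[j]='a': k: 1→0; π[36]=1 (border 'a')
j=37 s[j]='a': k: 1→0; π[37]=1 (border 'a')
j=38 s[j]='b': π[38]=2 (border 'ab')
j=39 s[j]='b': k: 2→0; π[39]=0 (border '')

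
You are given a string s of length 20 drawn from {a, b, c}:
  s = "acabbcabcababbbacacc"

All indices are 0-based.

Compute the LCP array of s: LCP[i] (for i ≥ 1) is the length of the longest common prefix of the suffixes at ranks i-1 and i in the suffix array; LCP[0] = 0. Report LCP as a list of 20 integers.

[0, 2, 3, 2, 1, 3, 2, 0, 2, 1, 2, 2, 1, 4, 0, 1, 3, 3, 2, 1]

rank→(start, suffix):
  0 → (9, 'ababbbacacc')
  1 → (11, 'abbbacacc')
  2 → (2, 'abbcabcababbbacacc')
  3 → (6, 'abcababbbacacc')
  4 → (0, 'acabbcabcababbbacacc')
  5 → (15, 'acacc')
  6 → (17, 'acc')
  7 → (10, 'babbbacacc')
  8 → (14, 'bacacc')
  9 → (13, 'bbacacc')
  10 → (12, 'bbbacacc')
  11 → (3, 'bbcabcababbbacacc')
  12 → (7, 'bcababbbacacc')
  13 → (4, 'bcabcababbbacacc')
  14 → (19, 'c')
  15 → (8, 'cababbbacacc')
  16 → (1, 'cabbcabcababbbacacc')
  17 → (5, 'cabcababbbacacc')
  18 → (16, 'cacc')
  19 → (18, 'cc')

SA = [9, 11, 2, 6, 0, 15, 17, 10, 14, 13, 12, 3, 7, 4, 19, 8, 1, 5, 16, 18]
i: (SA[i-1],SA[i]) lcp shared
  1: (9,11) 2 'ab'
  2: (11,2) 3 'abb'
  3: (2,6) 2 'ab'
  4: (6,0) 1 'a'
  5: (0,15) 3 'aca'
  6: (15,17) 2 'ac'
  7: (17,10) 0 ''
  8: (10,14) 2 'ba'
  9: (14,13) 1 'b'
  10: (13,12) 2 'bb'
  11: (12,3) 2 'bb'
  12: (3,7) 1 'b'
  13: (7,4) 4 'bcab'
  14: (4,19) 0 ''
  15: (19,8) 1 'c'
  16: (8,1) 3 'cab'
  17: (1,5) 3 'cab'
  18: (5,16) 2 'ca'
  19: (16,18) 1 'c'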